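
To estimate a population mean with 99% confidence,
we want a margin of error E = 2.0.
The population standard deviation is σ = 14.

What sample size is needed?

Answer: n = 326

Derivation:
z_0.005 = 2.576
n = (z×σ/E)² = (2.576×14/2.0)²
n = 325.1530
Round up: n = 326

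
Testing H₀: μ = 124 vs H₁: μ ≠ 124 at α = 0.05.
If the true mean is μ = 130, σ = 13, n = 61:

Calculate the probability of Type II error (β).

Answer: β ≈ 0.0500

Derivation:
SE = σ/√n = 13/√61 = 1.6645
Critical values: μ₀ ± z_0.025×SE = 124 ± 1.960×1.6645
Acceptance region: (120.7376, 127.2624)
Under H₁ (μ = 130): z_high = (127.2624 - 130)/1.6645 = -1.6447, z_low = (120.7376 - 130)/1.6645 = -5.5647
β = P(not reject | H₁) = Φ(-1.6447) - Φ(-5.5647) ≈ 0.0500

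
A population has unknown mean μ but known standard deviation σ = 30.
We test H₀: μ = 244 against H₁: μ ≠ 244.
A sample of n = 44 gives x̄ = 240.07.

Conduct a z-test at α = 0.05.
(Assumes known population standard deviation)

Standard error: SE = σ/√n = 30/√44 = 4.5227
z-statistic: z = (x̄ - μ₀)/SE = (240.07 - 244)/4.5227 = -0.8689
Critical value: ±1.960
p-value = 0.3849
Decision: fail to reject H₀

Answer: z = -0.8689, fail to reject H₀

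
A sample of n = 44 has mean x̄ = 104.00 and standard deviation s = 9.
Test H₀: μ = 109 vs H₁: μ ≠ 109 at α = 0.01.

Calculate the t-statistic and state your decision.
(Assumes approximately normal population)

df = n - 1 = 43
SE = s/√n = 9/√44 = 1.3568
t = (x̄ - μ₀)/SE = (104.00 - 109)/1.3568 = -3.6851
Critical value: t_{0.005,43} = ±2.695
p-value ≈ 0.0006
Decision: reject H₀

Answer: t = -3.6851, reject H₀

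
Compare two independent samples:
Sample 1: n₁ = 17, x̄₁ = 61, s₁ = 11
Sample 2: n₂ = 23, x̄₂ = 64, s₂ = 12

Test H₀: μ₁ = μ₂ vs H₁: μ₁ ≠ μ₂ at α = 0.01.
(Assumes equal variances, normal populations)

Answer: t = -0.8093, fail to reject H₀

Derivation:
Pooled variance: s²_p = [16×11² + 22×12²]/(38) = 134.3158
s_p = 11.5895
SE = s_p×√(1/n₁ + 1/n₂) = 11.5895×√(1/17 + 1/23) = 3.7069
t = (x̄₁ - x̄₂)/SE = (61 - 64)/3.7069 = -0.8093
df = 38, t-critical = ±2.712
Decision: fail to reject H₀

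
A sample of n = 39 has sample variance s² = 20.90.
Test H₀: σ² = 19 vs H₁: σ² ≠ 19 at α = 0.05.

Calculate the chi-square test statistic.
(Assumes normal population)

Answer: χ² = 41.8000, fail to reject H₀

Derivation:
df = n - 1 = 38
χ² = (n-1)s²/σ₀² = 38×20.90/19 = 41.8000
Critical values: χ²_{0.975,38} = 22.878, χ²_{0.025,38} = 56.896
Rejection region: χ² < 22.878 or χ² > 56.896
Decision: fail to reject H₀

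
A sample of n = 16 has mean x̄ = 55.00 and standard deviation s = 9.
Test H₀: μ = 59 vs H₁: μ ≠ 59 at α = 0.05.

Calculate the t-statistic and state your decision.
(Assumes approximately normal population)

Answer: t = -1.7778, fail to reject H₀

Derivation:
df = n - 1 = 15
SE = s/√n = 9/√16 = 2.2500
t = (x̄ - μ₀)/SE = (55.00 - 59)/2.2500 = -1.7778
Critical value: t_{0.025,15} = ±2.131
p-value ≈ 0.0957
Decision: fail to reject H₀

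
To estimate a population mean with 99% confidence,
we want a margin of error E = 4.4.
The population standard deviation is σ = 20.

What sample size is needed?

z_0.005 = 2.576
n = (z×σ/E)² = (2.576×20/4.4)²
n = 137.1028
Round up: n = 138

Answer: n = 138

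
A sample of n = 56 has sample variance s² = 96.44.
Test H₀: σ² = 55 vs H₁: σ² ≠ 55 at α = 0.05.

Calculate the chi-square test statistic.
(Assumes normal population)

df = n - 1 = 55
χ² = (n-1)s²/σ₀² = 55×96.44/55 = 96.4400
Critical values: χ²_{0.975,55} = 36.398, χ²_{0.025,55} = 77.380
Rejection region: χ² < 36.398 or χ² > 77.380
Decision: reject H₀

Answer: χ² = 96.4400, reject H₀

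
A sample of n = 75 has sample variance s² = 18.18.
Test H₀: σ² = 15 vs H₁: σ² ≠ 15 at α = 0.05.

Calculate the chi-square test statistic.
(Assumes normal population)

df = n - 1 = 74
χ² = (n-1)s²/σ₀² = 74×18.18/15 = 89.6880
Critical values: χ²_{0.975,74} = 52.103, χ²_{0.025,74} = 99.678
Rejection region: χ² < 52.103 or χ² > 99.678
Decision: fail to reject H₀

Answer: χ² = 89.6880, fail to reject H₀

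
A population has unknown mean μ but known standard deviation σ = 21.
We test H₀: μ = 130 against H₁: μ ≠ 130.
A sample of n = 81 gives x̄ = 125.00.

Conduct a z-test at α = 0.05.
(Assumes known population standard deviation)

Answer: z = -2.1429, reject H₀

Derivation:
Standard error: SE = σ/√n = 21/√81 = 2.3333
z-statistic: z = (x̄ - μ₀)/SE = (125.00 - 130)/2.3333 = -2.1429
Critical value: ±1.960
p-value = 0.0321
Decision: reject H₀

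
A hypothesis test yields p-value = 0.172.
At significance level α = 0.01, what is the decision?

Compare p-value to α:
0.172 ≥ 0.01
Decision: fail to reject H₀

Answer: fail to reject H₀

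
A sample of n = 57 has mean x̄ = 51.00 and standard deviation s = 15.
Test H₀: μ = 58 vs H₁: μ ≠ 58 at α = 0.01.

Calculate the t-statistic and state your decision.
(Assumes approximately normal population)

Answer: t = -3.5233, reject H₀

Derivation:
df = n - 1 = 56
SE = s/√n = 15/√57 = 1.9868
t = (x̄ - μ₀)/SE = (51.00 - 58)/1.9868 = -3.5233
Critical value: t_{0.005,56} = ±2.667
p-value ≈ 0.0009
Decision: reject H₀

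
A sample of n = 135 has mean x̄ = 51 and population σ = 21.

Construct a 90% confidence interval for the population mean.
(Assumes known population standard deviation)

Answer: (48.0268, 53.9732)

Derivation:
Confidence level: 90%, α = 0.1
z_0.05 = 1.645
SE = σ/√n = 21/√135 = 1.8074
Margin of error = 1.645 × 1.8074 = 2.9732
CI: x̄ ± margin = 51 ± 2.9732
CI: (48.0268, 53.9732)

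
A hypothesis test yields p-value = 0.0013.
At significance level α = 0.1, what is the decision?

Answer: reject H₀

Derivation:
Compare p-value to α:
0.0013 < 0.1
Decision: reject H₀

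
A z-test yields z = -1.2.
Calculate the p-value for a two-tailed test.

Answer: p-value ≈ 0.2301

Derivation:
For z = -1.2:
p = 2×P(Z > |-1.2|) = 2×(1 - Φ(1.2)) = 0.2301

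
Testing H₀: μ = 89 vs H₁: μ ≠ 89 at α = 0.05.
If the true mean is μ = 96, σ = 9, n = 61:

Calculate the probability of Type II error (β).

SE = σ/√n = 9/√61 = 1.1523
Critical values: μ₀ ± z_0.025×SE = 89 ± 1.960×1.1523
Acceptance region: (86.7415, 91.2585)
Under H₁ (μ = 96): z_high = (91.2585 - 96)/1.1523 = -4.1148, z_low = (86.7415 - 96)/1.1523 = -8.0348
β = P(not reject | H₁) = Φ(-4.1148) - Φ(-8.0348) ≈ 0.0000

Answer: β ≈ 0.0000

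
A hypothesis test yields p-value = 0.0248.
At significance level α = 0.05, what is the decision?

Compare p-value to α:
0.0248 < 0.05
Decision: reject H₀

Answer: reject H₀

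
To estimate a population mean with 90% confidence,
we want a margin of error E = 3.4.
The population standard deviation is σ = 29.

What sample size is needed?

z_0.05 = 1.645
n = (z×σ/E)² = (1.645×29/3.4)²
n = 196.8657
Round up: n = 197

Answer: n = 197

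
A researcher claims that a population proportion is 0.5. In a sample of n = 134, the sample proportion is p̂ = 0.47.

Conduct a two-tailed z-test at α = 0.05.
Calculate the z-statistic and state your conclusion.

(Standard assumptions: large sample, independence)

Answer: z = -0.6946, fail to reject H₀

Derivation:
H₀: p = 0.5, H₁: p ≠ 0.5
Standard error: SE = √(p₀(1-p₀)/n) = √(0.5×0.5/134) = 0.043193
z-statistic: z = (p̂ - p₀)/SE = (0.47 - 0.5)/0.043193 = -0.6946
Critical value: z_0.025 = ±1.960
p-value = 0.4873
Decision: fail to reject H₀ at α = 0.05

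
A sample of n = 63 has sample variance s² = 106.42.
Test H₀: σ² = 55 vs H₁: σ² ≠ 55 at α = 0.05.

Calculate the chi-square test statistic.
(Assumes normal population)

Answer: χ² = 119.9644, reject H₀

Derivation:
df = n - 1 = 62
χ² = (n-1)s²/σ₀² = 62×106.42/55 = 119.9644
Critical values: χ²_{0.975,62} = 42.126, χ²_{0.025,62} = 85.654
Rejection region: χ² < 42.126 or χ² > 85.654
Decision: reject H₀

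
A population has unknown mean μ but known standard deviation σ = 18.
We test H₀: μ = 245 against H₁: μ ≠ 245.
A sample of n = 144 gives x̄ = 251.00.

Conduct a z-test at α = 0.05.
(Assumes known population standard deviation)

Standard error: SE = σ/√n = 18/√144 = 1.5000
z-statistic: z = (x̄ - μ₀)/SE = (251.00 - 245)/1.5000 = 4.0000
Critical value: ±1.960
p-value = 0.0001
Decision: reject H₀

Answer: z = 4.0000, reject H₀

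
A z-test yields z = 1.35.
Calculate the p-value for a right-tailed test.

Answer: p-value ≈ 0.0885

Derivation:
For z = 1.35:
p = P(Z > 1.35) = 1 - Φ(1.35) = 0.0885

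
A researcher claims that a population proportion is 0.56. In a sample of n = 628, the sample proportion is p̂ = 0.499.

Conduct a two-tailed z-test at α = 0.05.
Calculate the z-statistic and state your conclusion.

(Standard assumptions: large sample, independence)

Answer: z = -3.0796, reject H₀

Derivation:
H₀: p = 0.56, H₁: p ≠ 0.56
Standard error: SE = √(p₀(1-p₀)/n) = √(0.56×0.44/628) = 0.019808
z-statistic: z = (p̂ - p₀)/SE = (0.499 - 0.56)/0.019808 = -3.0796
Critical value: z_0.025 = ±1.960
p-value = 0.0021
Decision: reject H₀ at α = 0.05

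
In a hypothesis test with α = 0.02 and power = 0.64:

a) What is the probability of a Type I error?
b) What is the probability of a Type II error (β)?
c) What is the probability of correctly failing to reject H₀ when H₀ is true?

Answer: a) 0.02, b) 0.36, c) 0.98

Derivation:
a) Type I error probability = α = 0.02
b) Power = P(reject H₀ | H₁ true) = 1 - β = 0.64, so Type II error probability = β = 1 - Power = 0.36
c) P(fail to reject H₀ | H₀ true) = 1 - α = 0.98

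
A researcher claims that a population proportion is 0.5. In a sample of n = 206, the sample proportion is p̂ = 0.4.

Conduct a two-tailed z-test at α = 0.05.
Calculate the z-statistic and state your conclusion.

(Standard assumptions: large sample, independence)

H₀: p = 0.5, H₁: p ≠ 0.5
Standard error: SE = √(p₀(1-p₀)/n) = √(0.5×0.5/206) = 0.034837
z-statistic: z = (p̂ - p₀)/SE = (0.4 - 0.5)/0.034837 = -2.8705
Critical value: z_0.025 = ±1.960
p-value = 0.0041
Decision: reject H₀ at α = 0.05

Answer: z = -2.8705, reject H₀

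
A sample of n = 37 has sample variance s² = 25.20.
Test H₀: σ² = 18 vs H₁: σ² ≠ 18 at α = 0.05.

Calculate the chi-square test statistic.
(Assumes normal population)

df = n - 1 = 36
χ² = (n-1)s²/σ₀² = 36×25.20/18 = 50.4000
Critical values: χ²_{0.975,36} = 21.336, χ²_{0.025,36} = 54.437
Rejection region: χ² < 21.336 or χ² > 54.437
Decision: fail to reject H₀

Answer: χ² = 50.4000, fail to reject H₀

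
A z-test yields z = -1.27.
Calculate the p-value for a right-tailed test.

Answer: p-value ≈ 0.8980

Derivation:
For z = -1.27:
p = P(Z > -1.27) = 1 - Φ(-1.27) = 0.8980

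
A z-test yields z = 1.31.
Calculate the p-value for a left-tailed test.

Answer: p-value ≈ 0.9049

Derivation:
For z = 1.31:
p = P(Z < 1.31) = Φ(1.31) = 0.9049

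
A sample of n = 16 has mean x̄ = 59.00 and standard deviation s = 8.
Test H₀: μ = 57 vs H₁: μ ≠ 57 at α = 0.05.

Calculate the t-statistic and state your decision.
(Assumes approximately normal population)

df = n - 1 = 15
SE = s/√n = 8/√16 = 2.0000
t = (x̄ - μ₀)/SE = (59.00 - 57)/2.0000 = 1.0000
Critical value: t_{0.025,15} = ±2.131
p-value ≈ 0.3332
Decision: fail to reject H₀

Answer: t = 1.0000, fail to reject H₀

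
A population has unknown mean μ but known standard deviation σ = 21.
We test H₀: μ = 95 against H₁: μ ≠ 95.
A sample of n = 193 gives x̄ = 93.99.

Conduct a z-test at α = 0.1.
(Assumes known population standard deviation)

Standard error: SE = σ/√n = 21/√193 = 1.5116
z-statistic: z = (x̄ - μ₀)/SE = (93.99 - 95)/1.5116 = -0.6682
Critical value: ±1.645
p-value = 0.5040
Decision: fail to reject H₀

Answer: z = -0.6682, fail to reject H₀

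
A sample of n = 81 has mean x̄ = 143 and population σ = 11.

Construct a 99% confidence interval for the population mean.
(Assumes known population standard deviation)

Confidence level: 99%, α = 0.01
z_0.005 = 2.576
SE = σ/√n = 11/√81 = 1.2222
Margin of error = 2.576 × 1.2222 = 3.1484
CI: x̄ ± margin = 143 ± 3.1484
CI: (139.8516, 146.1484)

Answer: (139.8516, 146.1484)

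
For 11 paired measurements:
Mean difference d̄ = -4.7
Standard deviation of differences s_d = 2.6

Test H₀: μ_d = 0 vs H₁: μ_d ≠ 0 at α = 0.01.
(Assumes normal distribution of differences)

Answer: t = -5.9957, reject H₀

Derivation:
df = n - 1 = 10
SE = s_d/√n = 2.6/√11 = 0.7839
t = d̄/SE = -4.7/0.7839 = -5.9957
Critical value: t_{0.005,10} = ±3.169
p-value ≈ 0.0001
Decision: reject H₀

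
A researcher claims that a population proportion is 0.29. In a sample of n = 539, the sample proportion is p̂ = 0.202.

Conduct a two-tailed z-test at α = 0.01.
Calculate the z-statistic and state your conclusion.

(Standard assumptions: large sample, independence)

Answer: z = -4.5024, reject H₀

Derivation:
H₀: p = 0.29, H₁: p ≠ 0.29
Standard error: SE = √(p₀(1-p₀)/n) = √(0.29×0.71/539) = 0.019545
z-statistic: z = (p̂ - p₀)/SE = (0.202 - 0.29)/0.019545 = -4.5024
Critical value: z_0.005 = ±2.576
p-value < 0.0001
Decision: reject H₀ at α = 0.01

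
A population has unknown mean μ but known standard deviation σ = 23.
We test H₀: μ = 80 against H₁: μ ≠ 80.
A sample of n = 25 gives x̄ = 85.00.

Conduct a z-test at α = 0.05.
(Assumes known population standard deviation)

Answer: z = 1.0870, fail to reject H₀

Derivation:
Standard error: SE = σ/√n = 23/√25 = 4.6000
z-statistic: z = (x̄ - μ₀)/SE = (85.00 - 80)/4.6000 = 1.0870
Critical value: ±1.960
p-value = 0.2770
Decision: fail to reject H₀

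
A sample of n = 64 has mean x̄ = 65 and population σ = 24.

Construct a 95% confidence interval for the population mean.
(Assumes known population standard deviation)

Answer: (59.1200, 70.8800)

Derivation:
Confidence level: 95%, α = 0.05
z_0.025 = 1.960
SE = σ/√n = 24/√64 = 3.0000
Margin of error = 1.960 × 3.0000 = 5.8800
CI: x̄ ± margin = 65 ± 5.8800
CI: (59.1200, 70.8800)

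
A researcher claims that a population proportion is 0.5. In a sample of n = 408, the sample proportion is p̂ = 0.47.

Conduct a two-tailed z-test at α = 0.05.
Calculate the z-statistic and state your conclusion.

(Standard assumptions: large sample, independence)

H₀: p = 0.5, H₁: p ≠ 0.5
Standard error: SE = √(p₀(1-p₀)/n) = √(0.5×0.5/408) = 0.024754
z-statistic: z = (p̂ - p₀)/SE = (0.47 - 0.5)/0.024754 = -1.2119
Critical value: z_0.025 = ±1.960
p-value = 0.2256
Decision: fail to reject H₀ at α = 0.05

Answer: z = -1.2119, fail to reject H₀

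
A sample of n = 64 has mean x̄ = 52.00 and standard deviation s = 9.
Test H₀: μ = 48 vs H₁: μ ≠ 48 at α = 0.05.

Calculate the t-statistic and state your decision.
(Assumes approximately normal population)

Answer: t = 3.5556, reject H₀

Derivation:
df = n - 1 = 63
SE = s/√n = 9/√64 = 1.1250
t = (x̄ - μ₀)/SE = (52.00 - 48)/1.1250 = 3.5556
Critical value: t_{0.025,63} = ±1.998
p-value ≈ 0.0007
Decision: reject H₀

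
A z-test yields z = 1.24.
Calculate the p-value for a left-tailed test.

For z = 1.24:
p = P(Z < 1.24) = Φ(1.24) = 0.8925

Answer: p-value ≈ 0.8925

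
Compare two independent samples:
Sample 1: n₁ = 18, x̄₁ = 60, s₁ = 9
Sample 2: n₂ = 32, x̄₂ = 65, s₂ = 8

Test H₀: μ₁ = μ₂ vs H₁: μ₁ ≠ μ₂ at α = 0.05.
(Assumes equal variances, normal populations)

Answer: t = -2.0281, reject H₀

Derivation:
Pooled variance: s²_p = [17×9² + 31×8²]/(48) = 70.0208
s_p = 8.3678
SE = s_p×√(1/n₁ + 1/n₂) = 8.3678×√(1/18 + 1/32) = 2.4654
t = (x̄₁ - x̄₂)/SE = (60 - 65)/2.4654 = -2.0281
df = 48, t-critical = ±2.011
Decision: reject H₀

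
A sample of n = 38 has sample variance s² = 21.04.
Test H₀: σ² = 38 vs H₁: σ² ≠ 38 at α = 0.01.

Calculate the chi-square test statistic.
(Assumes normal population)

df = n - 1 = 37
χ² = (n-1)s²/σ₀² = 37×21.04/38 = 20.4863
Critical values: χ²_{0.995,37} = 18.586, χ²_{0.005,37} = 62.883
Rejection region: χ² < 18.586 or χ² > 62.883
Decision: fail to reject H₀

Answer: χ² = 20.4863, fail to reject H₀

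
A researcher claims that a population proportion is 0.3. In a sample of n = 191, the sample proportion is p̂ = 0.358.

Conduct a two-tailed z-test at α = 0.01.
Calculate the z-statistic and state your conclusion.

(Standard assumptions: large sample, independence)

Answer: z = 1.7492, fail to reject H₀

Derivation:
H₀: p = 0.3, H₁: p ≠ 0.3
Standard error: SE = √(p₀(1-p₀)/n) = √(0.3×0.7/191) = 0.033158
z-statistic: z = (p̂ - p₀)/SE = (0.358 - 0.3)/0.033158 = 1.7492
Critical value: z_0.005 = ±2.576
p-value = 0.0803
Decision: fail to reject H₀ at α = 0.01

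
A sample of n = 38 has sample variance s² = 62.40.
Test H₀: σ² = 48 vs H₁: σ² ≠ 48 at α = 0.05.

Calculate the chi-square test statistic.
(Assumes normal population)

df = n - 1 = 37
χ² = (n-1)s²/σ₀² = 37×62.40/48 = 48.1000
Critical values: χ²_{0.975,37} = 22.106, χ²_{0.025,37} = 55.668
Rejection region: χ² < 22.106 or χ² > 55.668
Decision: fail to reject H₀

Answer: χ² = 48.1000, fail to reject H₀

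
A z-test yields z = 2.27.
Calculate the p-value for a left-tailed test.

Answer: p-value ≈ 0.9884

Derivation:
For z = 2.27:
p = P(Z < 2.27) = Φ(2.27) = 0.9884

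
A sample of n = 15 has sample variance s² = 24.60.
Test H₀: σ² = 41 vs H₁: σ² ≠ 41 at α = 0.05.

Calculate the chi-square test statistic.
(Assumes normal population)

df = n - 1 = 14
χ² = (n-1)s²/σ₀² = 14×24.60/41 = 8.4000
Critical values: χ²_{0.975,14} = 5.629, χ²_{0.025,14} = 26.119
Rejection region: χ² < 5.629 or χ² > 26.119
Decision: fail to reject H₀

Answer: χ² = 8.4000, fail to reject H₀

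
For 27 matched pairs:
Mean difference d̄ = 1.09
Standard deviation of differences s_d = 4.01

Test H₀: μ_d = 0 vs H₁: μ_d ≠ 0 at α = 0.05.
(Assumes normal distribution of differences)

Answer: t = 1.4125, fail to reject H₀

Derivation:
df = n - 1 = 26
SE = s_d/√n = 4.01/√27 = 0.7717
t = d̄/SE = 1.09/0.7717 = 1.4125
Critical value: t_{0.025,26} = ±2.056
p-value ≈ 0.1697
Decision: fail to reject H₀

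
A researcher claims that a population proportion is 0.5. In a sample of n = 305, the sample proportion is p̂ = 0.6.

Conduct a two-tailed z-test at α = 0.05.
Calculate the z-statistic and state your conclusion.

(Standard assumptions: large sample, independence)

H₀: p = 0.5, H₁: p ≠ 0.5
Standard error: SE = √(p₀(1-p₀)/n) = √(0.5×0.5/305) = 0.028630
z-statistic: z = (p̂ - p₀)/SE = (0.6 - 0.5)/0.028630 = 3.4928
Critical value: z_0.025 = ±1.960
p-value = 0.0005
Decision: reject H₀ at α = 0.05

Answer: z = 3.4928, reject H₀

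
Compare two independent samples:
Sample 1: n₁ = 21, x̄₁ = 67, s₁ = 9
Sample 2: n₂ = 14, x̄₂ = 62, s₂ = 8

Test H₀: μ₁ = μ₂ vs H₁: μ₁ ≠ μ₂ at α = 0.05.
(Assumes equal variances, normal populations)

Pooled variance: s²_p = [20×9² + 13×8²]/(33) = 74.3030
s_p = 8.6199
SE = s_p×√(1/n₁ + 1/n₂) = 8.6199×√(1/21 + 1/14) = 2.9741
t = (x̄₁ - x̄₂)/SE = (67 - 62)/2.9741 = 1.6812
df = 33, t-critical = ±2.035
Decision: fail to reject H₀

Answer: t = 1.6812, fail to reject H₀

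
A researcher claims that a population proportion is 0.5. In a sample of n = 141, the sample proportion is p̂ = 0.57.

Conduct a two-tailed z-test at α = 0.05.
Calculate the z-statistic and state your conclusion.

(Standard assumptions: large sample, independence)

H₀: p = 0.5, H₁: p ≠ 0.5
Standard error: SE = √(p₀(1-p₀)/n) = √(0.5×0.5/141) = 0.042108
z-statistic: z = (p̂ - p₀)/SE = (0.57 - 0.5)/0.042108 = 1.6624
Critical value: z_0.025 = ±1.960
p-value = 0.0964
Decision: fail to reject H₀ at α = 0.05

Answer: z = 1.6624, fail to reject H₀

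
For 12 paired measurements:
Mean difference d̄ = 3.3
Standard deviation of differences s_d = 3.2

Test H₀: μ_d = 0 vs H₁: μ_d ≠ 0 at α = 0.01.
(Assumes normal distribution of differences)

df = n - 1 = 11
SE = s_d/√n = 3.2/√12 = 0.9238
t = d̄/SE = 3.3/0.9238 = 3.5722
Critical value: t_{0.005,11} = ±3.106
p-value ≈ 0.0044
Decision: reject H₀

Answer: t = 3.5722, reject H₀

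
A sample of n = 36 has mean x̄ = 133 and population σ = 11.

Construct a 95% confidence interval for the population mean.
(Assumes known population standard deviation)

Confidence level: 95%, α = 0.05
z_0.025 = 1.960
SE = σ/√n = 11/√36 = 1.8333
Margin of error = 1.960 × 1.8333 = 3.5933
CI: x̄ ± margin = 133 ± 3.5933
CI: (129.4067, 136.5933)

Answer: (129.4067, 136.5933)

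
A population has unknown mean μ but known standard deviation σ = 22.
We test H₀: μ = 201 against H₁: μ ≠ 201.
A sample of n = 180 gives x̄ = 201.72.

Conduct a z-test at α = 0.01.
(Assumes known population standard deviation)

Answer: z = 0.4391, fail to reject H₀

Derivation:
Standard error: SE = σ/√n = 22/√180 = 1.6398
z-statistic: z = (x̄ - μ₀)/SE = (201.72 - 201)/1.6398 = 0.4391
Critical value: ±2.576
p-value = 0.6606
Decision: fail to reject H₀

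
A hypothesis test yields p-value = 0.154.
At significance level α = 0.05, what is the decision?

Compare p-value to α:
0.154 ≥ 0.05
Decision: fail to reject H₀

Answer: fail to reject H₀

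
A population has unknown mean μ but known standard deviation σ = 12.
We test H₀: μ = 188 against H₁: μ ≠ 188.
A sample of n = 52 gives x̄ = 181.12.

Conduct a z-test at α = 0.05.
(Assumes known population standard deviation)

Answer: z = -4.1344, reject H₀

Derivation:
Standard error: SE = σ/√n = 12/√52 = 1.6641
z-statistic: z = (x̄ - μ₀)/SE = (181.12 - 188)/1.6641 = -4.1344
Critical value: ±1.960
p-value < 0.0001
Decision: reject H₀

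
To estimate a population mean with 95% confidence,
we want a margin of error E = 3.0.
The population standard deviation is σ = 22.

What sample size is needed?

z_0.025 = 1.960
n = (z×σ/E)² = (1.960×22/3.0)²
n = 206.5927
Round up: n = 207

Answer: n = 207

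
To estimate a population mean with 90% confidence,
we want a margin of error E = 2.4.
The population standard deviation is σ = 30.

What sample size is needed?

z_0.05 = 1.645
n = (z×σ/E)² = (1.645×30/2.4)²
n = 422.8164
Round up: n = 423

Answer: n = 423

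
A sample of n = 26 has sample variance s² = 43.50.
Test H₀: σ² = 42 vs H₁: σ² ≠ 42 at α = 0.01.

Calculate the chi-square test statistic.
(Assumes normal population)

Answer: χ² = 25.8929, fail to reject H₀

Derivation:
df = n - 1 = 25
χ² = (n-1)s²/σ₀² = 25×43.50/42 = 25.8929
Critical values: χ²_{0.995,25} = 10.520, χ²_{0.005,25} = 46.928
Rejection region: χ² < 10.520 or χ² > 46.928
Decision: fail to reject H₀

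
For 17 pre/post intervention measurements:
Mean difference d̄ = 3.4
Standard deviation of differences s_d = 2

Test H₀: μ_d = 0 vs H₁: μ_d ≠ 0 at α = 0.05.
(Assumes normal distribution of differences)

Answer: t = 7.0089, reject H₀

Derivation:
df = n - 1 = 16
SE = s_d/√n = 2/√17 = 0.4851
t = d̄/SE = 3.4/0.4851 = 7.0089
Critical value: t_{0.025,16} = ±2.120
p-value < 0.0001
Decision: reject H₀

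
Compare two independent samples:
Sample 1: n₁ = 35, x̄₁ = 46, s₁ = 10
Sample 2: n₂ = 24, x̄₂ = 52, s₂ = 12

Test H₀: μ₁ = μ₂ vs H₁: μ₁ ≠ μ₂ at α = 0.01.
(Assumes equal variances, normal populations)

Pooled variance: s²_p = [34×10² + 23×12²]/(57) = 117.7544
s_p = 10.8515
SE = s_p×√(1/n₁ + 1/n₂) = 10.8515×√(1/35 + 1/24) = 2.8759
t = (x̄₁ - x̄₂)/SE = (46 - 52)/2.8759 = -2.0863
df = 57, t-critical = ±2.665
Decision: fail to reject H₀

Answer: t = -2.0863, fail to reject H₀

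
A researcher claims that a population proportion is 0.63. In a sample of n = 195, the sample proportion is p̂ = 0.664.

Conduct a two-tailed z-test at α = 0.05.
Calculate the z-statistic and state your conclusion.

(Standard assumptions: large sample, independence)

H₀: p = 0.63, H₁: p ≠ 0.63
Standard error: SE = √(p₀(1-p₀)/n) = √(0.63×0.37/195) = 0.034574
z-statistic: z = (p̂ - p₀)/SE = (0.664 - 0.63)/0.034574 = 0.9834
Critical value: z_0.025 = ±1.960
p-value = 0.3254
Decision: fail to reject H₀ at α = 0.05

Answer: z = 0.9834, fail to reject H₀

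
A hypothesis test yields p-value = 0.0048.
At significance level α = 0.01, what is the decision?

Compare p-value to α:
0.0048 < 0.01
Decision: reject H₀

Answer: reject H₀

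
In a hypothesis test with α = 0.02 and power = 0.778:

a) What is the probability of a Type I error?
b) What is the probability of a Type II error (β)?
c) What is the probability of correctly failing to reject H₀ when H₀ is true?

Answer: a) 0.02, b) 0.222, c) 0.98

Derivation:
a) Type I error probability = α = 0.02
b) Power = P(reject H₀ | H₁ true) = 1 - β = 0.778, so Type II error probability = β = 1 - Power = 0.222
c) P(fail to reject H₀ | H₀ true) = 1 - α = 0.98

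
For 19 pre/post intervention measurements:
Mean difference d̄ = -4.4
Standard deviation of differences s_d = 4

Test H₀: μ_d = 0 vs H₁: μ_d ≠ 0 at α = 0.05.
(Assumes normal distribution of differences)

df = n - 1 = 18
SE = s_d/√n = 4/√19 = 0.9177
t = d̄/SE = -4.4/0.9177 = -4.7946
Critical value: t_{0.025,18} = ±2.101
p-value ≈ 0.0001
Decision: reject H₀

Answer: t = -4.7946, reject H₀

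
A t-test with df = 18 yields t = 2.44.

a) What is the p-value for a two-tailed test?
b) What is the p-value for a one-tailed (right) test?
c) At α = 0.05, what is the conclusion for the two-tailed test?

Using t-distribution with df = 18:
a) Two-tailed: p = 2×P(T > 2.44) = 0.0253
b) One-tailed: p = P(T > 2.44) = 0.0126
c) 0.0253 < 0.05, reject H₀

Answer: a) 0.0253, b) 0.0126, c) reject H₀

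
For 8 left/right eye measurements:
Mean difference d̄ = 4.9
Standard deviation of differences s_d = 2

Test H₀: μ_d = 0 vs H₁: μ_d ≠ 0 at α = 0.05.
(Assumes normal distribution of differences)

Answer: t = 6.9297, reject H₀

Derivation:
df = n - 1 = 7
SE = s_d/√n = 2/√8 = 0.7071
t = d̄/SE = 4.9/0.7071 = 6.9297
Critical value: t_{0.025,7} = ±2.365
p-value ≈ 0.0002
Decision: reject H₀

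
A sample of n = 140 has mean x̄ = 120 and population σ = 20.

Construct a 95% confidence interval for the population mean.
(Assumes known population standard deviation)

Confidence level: 95%, α = 0.05
z_0.025 = 1.960
SE = σ/√n = 20/√140 = 1.6903
Margin of error = 1.960 × 1.6903 = 3.3130
CI: x̄ ± margin = 120 ± 3.3130
CI: (116.6870, 123.3130)

Answer: (116.6870, 123.3130)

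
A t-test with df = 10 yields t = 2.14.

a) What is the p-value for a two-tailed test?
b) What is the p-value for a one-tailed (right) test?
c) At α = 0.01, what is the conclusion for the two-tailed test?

Using t-distribution with df = 10:
a) Two-tailed: p = 2×P(T > 2.14) = 0.0580
b) One-tailed: p = P(T > 2.14) = 0.0290
c) 0.0580 ≥ 0.01, fail to reject H₀

Answer: a) 0.0580, b) 0.0290, c) fail to reject H₀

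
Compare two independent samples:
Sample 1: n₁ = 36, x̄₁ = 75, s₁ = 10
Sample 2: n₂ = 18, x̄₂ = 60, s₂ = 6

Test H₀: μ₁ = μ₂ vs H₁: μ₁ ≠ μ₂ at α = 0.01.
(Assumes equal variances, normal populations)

Pooled variance: s²_p = [35×10² + 17×6²]/(52) = 79.0769
s_p = 8.8925
SE = s_p×√(1/n₁ + 1/n₂) = 8.8925×√(1/36 + 1/18) = 2.5670
t = (x̄₁ - x̄₂)/SE = (75 - 60)/2.5670 = 5.8434
df = 52, t-critical = ±2.674
Decision: reject H₀

Answer: t = 5.8434, reject H₀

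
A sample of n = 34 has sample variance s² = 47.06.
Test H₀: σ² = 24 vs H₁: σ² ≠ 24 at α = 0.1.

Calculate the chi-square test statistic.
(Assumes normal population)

df = n - 1 = 33
χ² = (n-1)s²/σ₀² = 33×47.06/24 = 64.7075
Critical values: χ²_{0.95,33} = 20.867, χ²_{0.05,33} = 47.400
Rejection region: χ² < 20.867 or χ² > 47.400
Decision: reject H₀

Answer: χ² = 64.7075, reject H₀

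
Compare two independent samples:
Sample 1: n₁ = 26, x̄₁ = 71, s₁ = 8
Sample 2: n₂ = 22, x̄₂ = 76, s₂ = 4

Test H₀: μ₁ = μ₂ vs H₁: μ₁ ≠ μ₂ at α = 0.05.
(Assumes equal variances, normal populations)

Answer: t = -2.6606, reject H₀

Derivation:
Pooled variance: s²_p = [25×8² + 21×4²]/(46) = 42.0870
s_p = 6.4874
SE = s_p×√(1/n₁ + 1/n₂) = 6.4874×√(1/26 + 1/22) = 1.8793
t = (x̄₁ - x̄₂)/SE = (71 - 76)/1.8793 = -2.6606
df = 46, t-critical = ±2.013
Decision: reject H₀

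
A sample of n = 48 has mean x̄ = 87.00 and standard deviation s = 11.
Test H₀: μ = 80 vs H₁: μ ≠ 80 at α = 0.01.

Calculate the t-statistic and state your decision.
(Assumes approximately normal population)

df = n - 1 = 47
SE = s/√n = 11/√48 = 1.5877
t = (x̄ - μ₀)/SE = (87.00 - 80)/1.5877 = 4.4089
Critical value: t_{0.005,47} = ±2.685
p-value ≈ 0.0001
Decision: reject H₀

Answer: t = 4.4089, reject H₀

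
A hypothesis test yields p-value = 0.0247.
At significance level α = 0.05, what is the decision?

Compare p-value to α:
0.0247 < 0.05
Decision: reject H₀

Answer: reject H₀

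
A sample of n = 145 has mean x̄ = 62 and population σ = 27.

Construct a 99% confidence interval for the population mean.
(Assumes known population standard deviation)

Confidence level: 99%, α = 0.01
z_0.005 = 2.576
SE = σ/√n = 27/√145 = 2.2422
Margin of error = 2.576 × 2.2422 = 5.7759
CI: x̄ ± margin = 62 ± 5.7759
CI: (56.2241, 67.7759)

Answer: (56.2241, 67.7759)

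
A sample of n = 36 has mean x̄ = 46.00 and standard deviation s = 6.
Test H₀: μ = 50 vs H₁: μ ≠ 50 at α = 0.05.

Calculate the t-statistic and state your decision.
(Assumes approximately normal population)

Answer: t = -4.0000, reject H₀

Derivation:
df = n - 1 = 35
SE = s/√n = 6/√36 = 1.0000
t = (x̄ - μ₀)/SE = (46.00 - 50)/1.0000 = -4.0000
Critical value: t_{0.025,35} = ±2.030
p-value ≈ 0.0003
Decision: reject H₀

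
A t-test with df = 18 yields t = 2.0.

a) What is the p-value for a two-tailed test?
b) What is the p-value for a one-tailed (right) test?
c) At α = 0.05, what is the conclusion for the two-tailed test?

Using t-distribution with df = 18:
a) Two-tailed: p = 2×P(T > 2.0) = 0.0608
b) One-tailed: p = P(T > 2.0) = 0.0304
c) 0.0608 ≥ 0.05, fail to reject H₀

Answer: a) 0.0608, b) 0.0304, c) fail to reject H₀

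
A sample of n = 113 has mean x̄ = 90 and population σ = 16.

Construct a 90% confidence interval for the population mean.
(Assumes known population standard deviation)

Answer: (87.5239, 92.4761)

Derivation:
Confidence level: 90%, α = 0.1
z_0.05 = 1.645
SE = σ/√n = 16/√113 = 1.5052
Margin of error = 1.645 × 1.5052 = 2.4761
CI: x̄ ± margin = 90 ± 2.4761
CI: (87.5239, 92.4761)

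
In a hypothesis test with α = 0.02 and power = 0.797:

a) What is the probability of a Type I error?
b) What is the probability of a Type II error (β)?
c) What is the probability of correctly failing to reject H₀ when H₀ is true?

Answer: a) 0.02, b) 0.203, c) 0.98

Derivation:
a) Type I error probability = α = 0.02
b) Power = P(reject H₀ | H₁ true) = 1 - β = 0.797, so Type II error probability = β = 1 - Power = 0.203
c) P(fail to reject H₀ | H₀ true) = 1 - α = 0.98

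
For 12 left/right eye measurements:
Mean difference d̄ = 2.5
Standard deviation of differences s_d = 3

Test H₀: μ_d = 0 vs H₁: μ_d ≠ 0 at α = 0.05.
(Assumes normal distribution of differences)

df = n - 1 = 11
SE = s_d/√n = 3/√12 = 0.8660
t = d̄/SE = 2.5/0.8660 = 2.8868
Critical value: t_{0.025,11} = ±2.201
p-value ≈ 0.0148
Decision: reject H₀

Answer: t = 2.8868, reject H₀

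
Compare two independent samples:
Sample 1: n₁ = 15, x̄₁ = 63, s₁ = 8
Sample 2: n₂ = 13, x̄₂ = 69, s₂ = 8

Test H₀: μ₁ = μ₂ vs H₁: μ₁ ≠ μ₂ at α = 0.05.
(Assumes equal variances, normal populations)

Answer: t = -1.9792, fail to reject H₀

Derivation:
Pooled variance: s²_p = [14×8² + 12×8²]/(26) = 64.0000
s_p = 8.0000
SE = s_p×√(1/n₁ + 1/n₂) = 8.0000×√(1/15 + 1/13) = 3.0315
t = (x̄₁ - x̄₂)/SE = (63 - 69)/3.0315 = -1.9792
df = 26, t-critical = ±2.056
Decision: fail to reject H₀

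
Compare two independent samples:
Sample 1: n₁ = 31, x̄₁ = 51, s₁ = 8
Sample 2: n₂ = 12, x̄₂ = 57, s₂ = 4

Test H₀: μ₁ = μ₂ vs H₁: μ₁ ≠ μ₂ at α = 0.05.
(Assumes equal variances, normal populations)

Pooled variance: s²_p = [30×8² + 11×4²]/(41) = 51.1220
s_p = 7.1500
SE = s_p×√(1/n₁ + 1/n₂) = 7.1500×√(1/31 + 1/12) = 2.4309
t = (x̄₁ - x̄₂)/SE = (51 - 57)/2.4309 = -2.4682
df = 41, t-critical = ±2.020
Decision: reject H₀

Answer: t = -2.4682, reject H₀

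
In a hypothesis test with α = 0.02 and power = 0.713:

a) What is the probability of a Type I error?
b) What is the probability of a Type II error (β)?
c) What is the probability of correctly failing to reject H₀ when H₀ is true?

a) Type I error probability = α = 0.02
b) Power = P(reject H₀ | H₁ true) = 1 - β = 0.713, so Type II error probability = β = 1 - Power = 0.287
c) P(fail to reject H₀ | H₀ true) = 1 - α = 0.98

Answer: a) 0.02, b) 0.287, c) 0.98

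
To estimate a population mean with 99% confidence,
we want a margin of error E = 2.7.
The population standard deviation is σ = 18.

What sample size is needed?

z_0.005 = 2.576
n = (z×σ/E)² = (2.576×18/2.7)²
n = 294.9234
Round up: n = 295

Answer: n = 295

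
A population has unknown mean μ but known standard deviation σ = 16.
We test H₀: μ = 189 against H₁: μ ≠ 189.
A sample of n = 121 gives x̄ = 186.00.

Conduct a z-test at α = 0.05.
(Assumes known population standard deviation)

Standard error: SE = σ/√n = 16/√121 = 1.4545
z-statistic: z = (x̄ - μ₀)/SE = (186.00 - 189)/1.4545 = -2.0626
Critical value: ±1.960
p-value = 0.0392
Decision: reject H₀

Answer: z = -2.0626, reject H₀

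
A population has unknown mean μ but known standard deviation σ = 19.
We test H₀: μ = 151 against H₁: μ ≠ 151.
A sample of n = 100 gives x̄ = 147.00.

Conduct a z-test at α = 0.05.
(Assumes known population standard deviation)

Standard error: SE = σ/√n = 19/√100 = 1.9000
z-statistic: z = (x̄ - μ₀)/SE = (147.00 - 151)/1.9000 = -2.1053
Critical value: ±1.960
p-value = 0.0353
Decision: reject H₀

Answer: z = -2.1053, reject H₀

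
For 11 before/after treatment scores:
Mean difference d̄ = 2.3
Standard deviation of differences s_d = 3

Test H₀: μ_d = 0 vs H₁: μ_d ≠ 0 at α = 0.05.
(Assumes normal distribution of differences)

df = n - 1 = 10
SE = s_d/√n = 3/√11 = 0.9045
t = d̄/SE = 2.3/0.9045 = 2.5428
Critical value: t_{0.025,10} = ±2.228
p-value ≈ 0.0292
Decision: reject H₀

Answer: t = 2.5428, reject H₀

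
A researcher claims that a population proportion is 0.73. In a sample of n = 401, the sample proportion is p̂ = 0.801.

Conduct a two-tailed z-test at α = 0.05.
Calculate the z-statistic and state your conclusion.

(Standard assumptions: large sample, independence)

H₀: p = 0.73, H₁: p ≠ 0.73
Standard error: SE = √(p₀(1-p₀)/n) = √(0.73×0.27/401) = 0.022170
z-statistic: z = (p̂ - p₀)/SE = (0.801 - 0.73)/0.022170 = 3.2025
Critical value: z_0.025 = ±1.960
p-value = 0.0014
Decision: reject H₀ at α = 0.05

Answer: z = 3.2025, reject H₀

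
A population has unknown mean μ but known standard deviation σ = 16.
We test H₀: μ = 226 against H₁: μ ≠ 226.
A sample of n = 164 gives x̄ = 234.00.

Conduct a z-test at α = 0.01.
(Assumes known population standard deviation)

Answer: z = 6.4031, reject H₀

Derivation:
Standard error: SE = σ/√n = 16/√164 = 1.2494
z-statistic: z = (x̄ - μ₀)/SE = (234.00 - 226)/1.2494 = 6.4031
Critical value: ±2.576
p-value < 0.0001
Decision: reject H₀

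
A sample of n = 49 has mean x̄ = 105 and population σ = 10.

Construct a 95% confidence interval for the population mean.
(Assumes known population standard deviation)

Confidence level: 95%, α = 0.05
z_0.025 = 1.960
SE = σ/√n = 10/√49 = 1.4286
Margin of error = 1.960 × 1.4286 = 2.8001
CI: x̄ ± margin = 105 ± 2.8001
CI: (102.1999, 107.8001)

Answer: (102.1999, 107.8001)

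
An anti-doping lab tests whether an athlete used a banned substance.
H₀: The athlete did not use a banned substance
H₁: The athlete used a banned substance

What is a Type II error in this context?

A Type I error (probability α) occurs when we reject a true H₀.
A Type II error (probability β) occurs when we fail to reject a false H₀.

Answer: Failing to detect doping in an athlete who used a banned substance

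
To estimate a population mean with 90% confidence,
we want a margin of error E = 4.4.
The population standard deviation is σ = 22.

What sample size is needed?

z_0.05 = 1.645
n = (z×σ/E)² = (1.645×22/4.4)²
n = 67.6506
Round up: n = 68

Answer: n = 68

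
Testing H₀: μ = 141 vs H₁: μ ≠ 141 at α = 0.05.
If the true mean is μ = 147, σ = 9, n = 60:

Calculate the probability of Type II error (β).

SE = σ/√n = 9/√60 = 1.1619
Critical values: μ₀ ± z_0.025×SE = 141 ± 1.960×1.1619
Acceptance region: (138.7227, 143.2773)
Under H₁ (μ = 147): z_high = (143.2773 - 147)/1.1619 = -3.2040, z_low = (138.7227 - 147)/1.1619 = -7.1239
β = P(not reject | H₁) = Φ(-3.2040) - Φ(-7.1239) ≈ 0.0007

Answer: β ≈ 0.0007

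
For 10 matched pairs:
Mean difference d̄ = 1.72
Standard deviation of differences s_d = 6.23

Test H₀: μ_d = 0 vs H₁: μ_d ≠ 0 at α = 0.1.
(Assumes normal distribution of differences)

df = n - 1 = 9
SE = s_d/√n = 6.23/√10 = 1.9701
t = d̄/SE = 1.72/1.9701 = 0.8731
Critical value: t_{0.05,9} = ±1.833
p-value ≈ 0.4053
Decision: fail to reject H₀

Answer: t = 0.8731, fail to reject H₀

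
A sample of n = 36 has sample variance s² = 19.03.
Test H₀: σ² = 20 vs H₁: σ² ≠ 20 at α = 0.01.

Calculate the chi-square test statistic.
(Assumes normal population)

df = n - 1 = 35
χ² = (n-1)s²/σ₀² = 35×19.03/20 = 33.3025
Critical values: χ²_{0.995,35} = 17.192, χ²_{0.005,35} = 60.275
Rejection region: χ² < 17.192 or χ² > 60.275
Decision: fail to reject H₀

Answer: χ² = 33.3025, fail to reject H₀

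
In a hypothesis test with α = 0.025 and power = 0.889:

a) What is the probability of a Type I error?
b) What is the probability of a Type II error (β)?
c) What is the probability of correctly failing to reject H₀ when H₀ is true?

Answer: a) 0.025, b) 0.111, c) 0.975

Derivation:
a) Type I error probability = α = 0.025
b) Power = P(reject H₀ | H₁ true) = 1 - β = 0.889, so Type II error probability = β = 1 - Power = 0.111
c) P(fail to reject H₀ | H₀ true) = 1 - α = 0.975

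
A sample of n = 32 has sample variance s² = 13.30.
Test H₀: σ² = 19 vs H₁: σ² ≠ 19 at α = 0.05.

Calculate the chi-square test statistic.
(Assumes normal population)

df = n - 1 = 31
χ² = (n-1)s²/σ₀² = 31×13.30/19 = 21.7000
Critical values: χ²_{0.975,31} = 17.539, χ²_{0.025,31} = 48.232
Rejection region: χ² < 17.539 or χ² > 48.232
Decision: fail to reject H₀

Answer: χ² = 21.7000, fail to reject H₀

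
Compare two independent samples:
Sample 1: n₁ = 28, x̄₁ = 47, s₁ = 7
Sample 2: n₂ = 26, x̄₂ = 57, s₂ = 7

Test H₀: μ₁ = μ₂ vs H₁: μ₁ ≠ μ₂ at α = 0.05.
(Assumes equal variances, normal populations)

Pooled variance: s²_p = [27×7² + 25×7²]/(52) = 49.0000
s_p = 7.0000
SE = s_p×√(1/n₁ + 1/n₂) = 7.0000×√(1/28 + 1/26) = 1.9065
t = (x̄₁ - x̄₂)/SE = (47 - 57)/1.9065 = -5.2452
df = 52, t-critical = ±2.007
Decision: reject H₀

Answer: t = -5.2452, reject H₀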